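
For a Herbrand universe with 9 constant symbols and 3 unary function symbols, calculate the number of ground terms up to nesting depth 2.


Herbrand terms by depth:
Depth 0: 9 constants
Depth 1: 27 new terms (running total: 36)
Depth 2: 81 new terms (running total: 117)
Total distinct ground terms = 117

117


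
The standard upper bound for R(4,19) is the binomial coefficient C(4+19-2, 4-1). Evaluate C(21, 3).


R(4,19) <= C(4+19-2, 4-1) = C(21, 3)
C(21, 3) = 21! / (3! * 18!)
= 1330

1330


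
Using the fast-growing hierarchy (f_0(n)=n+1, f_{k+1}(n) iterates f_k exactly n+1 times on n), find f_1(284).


f_1(284) = f_0^285(284)
f_0 adds 1 each time, applied 285 times.
f_1(284) = 284 + 285 = 569

569


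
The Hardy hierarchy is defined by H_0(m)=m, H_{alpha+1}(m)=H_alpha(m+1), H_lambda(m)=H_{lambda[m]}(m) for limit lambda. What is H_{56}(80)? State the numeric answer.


H_56(80):
For finite ordinals k, H_k(n) = n + k (each successor step adds 1).
H_56(80) = 80 + 56 = 136

136


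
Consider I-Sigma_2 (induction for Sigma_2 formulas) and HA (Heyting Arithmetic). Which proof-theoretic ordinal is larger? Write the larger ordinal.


Proof-theoretic ordinal of I-Sigma_2 (induction for Sigma_2 formulas): omega^(omega^omega)
Proof-theoretic ordinal of HA (Heyting Arithmetic): epsilon_0
Comparing: omega^(omega^omega) < epsilon_0.
The larger ordinal is epsilon_0 (from HA (Heyting Arithmetic)).

epsilon_0


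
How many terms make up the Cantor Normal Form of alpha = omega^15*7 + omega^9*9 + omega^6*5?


CNF: omega^15*7 + omega^9*9 + omega^6*5
Count the summands separated by '+':
  term 1: omega^15*7
  term 2: omega^9*9
  term 3: omega^6*5
Total terms = 3

3


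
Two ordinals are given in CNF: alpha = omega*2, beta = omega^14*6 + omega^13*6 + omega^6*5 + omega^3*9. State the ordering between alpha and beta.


Compare term by term from highest exponent:
alpha = omega*2
beta = omega^14*6 + omega^13*6 + omega^6*5 + omega^3*9
Term 1: alpha has omega^1*2, beta has omega^14*6
Term 2: alpha has omega^0*0, beta has omega^13*6
Term 3: alpha has omega^0*0, beta has omega^6*5
Term 4: alpha has omega^0*0, beta has omega^3*9
Result: alpha < beta

alpha < beta


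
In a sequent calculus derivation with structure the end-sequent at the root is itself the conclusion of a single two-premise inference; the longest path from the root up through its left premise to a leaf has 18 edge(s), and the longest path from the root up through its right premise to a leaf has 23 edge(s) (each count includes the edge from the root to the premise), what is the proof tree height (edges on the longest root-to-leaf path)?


Longest path through the left premise: 18 edges (measured from the branching sequent)
Longest path through the right premise: 23 edges
Height of the subtree rooted at the branching sequent: max(18, 23) = 23
The branching sequent is the root itself.
Total height = 23

23


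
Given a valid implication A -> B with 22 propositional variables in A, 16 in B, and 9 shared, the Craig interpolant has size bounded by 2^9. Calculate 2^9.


Shared atoms = 9
Craig interpolant size bound = 2^9
= 512

512


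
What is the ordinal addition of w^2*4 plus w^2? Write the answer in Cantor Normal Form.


Ordinal addition w^2*4 + w^2:
Both terms have the same exponent 2.
w^e*c + w^e*d = w^e*(c+d).
Result = w^2*(4+1) = w^2*5

w^2*5


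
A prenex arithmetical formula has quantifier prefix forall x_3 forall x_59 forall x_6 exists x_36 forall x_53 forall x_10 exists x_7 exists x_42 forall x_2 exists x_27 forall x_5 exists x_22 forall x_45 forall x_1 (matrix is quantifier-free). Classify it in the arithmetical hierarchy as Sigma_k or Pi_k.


Leading quantifier is forall, so the class is Pi.
Number of quantifier blocks = alternations + 1 = 8 + 1 = 9.
Classification: Pi_9

Pi_9


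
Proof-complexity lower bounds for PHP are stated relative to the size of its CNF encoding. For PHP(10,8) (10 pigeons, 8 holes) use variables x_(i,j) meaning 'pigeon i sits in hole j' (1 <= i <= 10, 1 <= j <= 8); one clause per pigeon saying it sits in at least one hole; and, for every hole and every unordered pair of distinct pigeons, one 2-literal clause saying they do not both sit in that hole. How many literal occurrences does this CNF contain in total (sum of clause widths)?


PHP(10,8): 10 pigeons, 8 holes, 10*8 = 80 variables.
- pigeon clauses: one per pigeon -> 10 clauses of width 8 -> 80 literals
- hole clauses: 8 holes * C(10,2) = 8 * 45 -> 360 clauses of width 2 -> 720 literals
Total literal occurrences = 80 + 720 = 800

800


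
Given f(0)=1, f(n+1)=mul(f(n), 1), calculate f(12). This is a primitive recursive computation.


f(0) = 1
f(1) = mul(f(0), 1) = mul(1, 1) = 1
f(2) = mul(f(1), 1) = mul(1, 1) = 1
f(3) = mul(f(2), 1) = mul(1, 1) = 1
f(4) = mul(f(3), 1) = mul(1, 1) = 1
f(5) = mul(f(4), 1) = mul(1, 1) = 1
f(6) = mul(f(5), 1) = mul(1, 1) = 1
f(7) = mul(f(6), 1) = mul(1, 1) = 1
f(8) = mul(f(7), 1) = mul(1, 1) = 1
f(9) = mul(f(8), 1) = mul(1, 1) = 1
f(10) = mul(f(9), 1) = mul(1, 1) = 1
f(11) = mul(f(10), 1) = mul(1, 1) = 1
f(12) = mul(f(11), 1) = mul(1, 1) = 1


1


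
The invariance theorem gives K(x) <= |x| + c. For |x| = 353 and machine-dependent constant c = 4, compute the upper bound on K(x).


K(x) <= |x| + c = 353 + 4 = 357

357


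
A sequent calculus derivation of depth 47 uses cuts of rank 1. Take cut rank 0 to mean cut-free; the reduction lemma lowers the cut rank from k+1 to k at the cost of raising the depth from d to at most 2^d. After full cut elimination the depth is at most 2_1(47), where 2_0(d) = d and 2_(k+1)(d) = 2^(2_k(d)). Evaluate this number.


Each rank reduction sends depth d to at most 2^d; cut rank r needs r reductions.
2_0(47) = 47
2_1(47) = 2^47 = 140737488355328
Cut-free depth bound = 140737488355328

140737488355328


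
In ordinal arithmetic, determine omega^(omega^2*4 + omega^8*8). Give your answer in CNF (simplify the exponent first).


omega^(omega^2*4 + omega^8*8):
In ordinal addition a term is absorbed by a following term of strictly larger exponent: 2 < 8, so omega^2*4 + omega^8*8 = omega^8*8.
omega raised to a CNF ordinal is a single CNF term: Result = omega^(omega^8*8)

omega^(omega^8*8)


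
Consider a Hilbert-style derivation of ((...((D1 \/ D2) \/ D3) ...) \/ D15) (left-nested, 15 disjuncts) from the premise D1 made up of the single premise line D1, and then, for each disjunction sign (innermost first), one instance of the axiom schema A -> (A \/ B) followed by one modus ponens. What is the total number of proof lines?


Building the left-nested 15-ary disjunction from D1:
- 1 premise line (D1)
- 15 disjuncts means 14 disjunction signs; each needs 1 axiom instance + 1 MP = 2 lines: 2 * 14 = 28
Total = 1 + 28 = 29 lines.

29


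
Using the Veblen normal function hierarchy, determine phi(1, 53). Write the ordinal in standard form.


phi(1, 53):
phi(1, beta) = epsilon_beta (the beta-th epsilon number).
phi(1, 53) = epsilon_53

epsilon_53


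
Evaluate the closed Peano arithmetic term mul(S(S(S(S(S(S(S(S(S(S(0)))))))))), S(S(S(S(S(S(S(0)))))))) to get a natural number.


mul(S^10(0), S^7(0)):
S^10(0) = 10
S^7(0) = 7
10 * 7 = 70

70


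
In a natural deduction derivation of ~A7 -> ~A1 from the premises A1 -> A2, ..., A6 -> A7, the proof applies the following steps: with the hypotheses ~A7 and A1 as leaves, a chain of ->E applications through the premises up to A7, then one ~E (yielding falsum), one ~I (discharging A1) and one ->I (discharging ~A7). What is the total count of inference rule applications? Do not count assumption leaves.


From hypothesis A1, 6 ->E steps along the 6 premises yield A7.
~E with hypothesis ~A7 gives falsum (1 node); ~I discharging A1 gives ~A1 (1 node); ->I discharging ~A7 gives the goal (1 node).
Total = 6 + 3 = 9 inference nodes.

9


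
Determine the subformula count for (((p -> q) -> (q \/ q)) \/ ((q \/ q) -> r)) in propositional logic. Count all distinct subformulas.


Formula: (((p -> q) -> (q \/ q)) \/ ((q \/ q) -> r))
Subformulas found:
  1. q
  2. r
  3. p
  4. (p -> q)
  5. (q \/ q)
  6. ((q \/ q) -> r)
  7. ((p -> q) -> (q \/ q))
  8. (((p -> q) -> (q \/ q)) \/ ((q \/ q) -> r))
Total distinct subformulas = 8

8


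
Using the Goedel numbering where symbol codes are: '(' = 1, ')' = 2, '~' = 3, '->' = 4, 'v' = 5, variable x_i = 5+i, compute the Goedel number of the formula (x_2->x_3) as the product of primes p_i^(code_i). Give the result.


Formula: (x_2->x_3)
Symbol codes: [1, 7, 4, 8, 2]
Primes: [2, 3, 5, 7, 11]
p_1^1 = 2^1 = 2
p_2^7 = 3^7 = 2187
p_3^4 = 5^4 = 625
p_4^8 = 7^8 = 5764801
p_5^2 = 11^2 = 121
Product = 1906902492783750

1906902492783750


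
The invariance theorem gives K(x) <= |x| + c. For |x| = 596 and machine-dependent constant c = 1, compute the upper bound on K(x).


K(x) <= |x| + c = 596 + 1 = 597

597


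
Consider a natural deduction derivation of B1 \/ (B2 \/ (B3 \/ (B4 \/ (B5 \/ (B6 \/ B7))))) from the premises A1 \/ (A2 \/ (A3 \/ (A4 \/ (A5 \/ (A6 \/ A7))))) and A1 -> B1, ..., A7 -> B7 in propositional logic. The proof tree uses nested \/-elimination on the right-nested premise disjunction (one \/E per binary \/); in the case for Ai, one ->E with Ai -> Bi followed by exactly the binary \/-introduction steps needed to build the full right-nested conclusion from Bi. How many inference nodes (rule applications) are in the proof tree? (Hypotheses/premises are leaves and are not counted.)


Constructive dilemma with 7 branches, all disjunctions right-nested:
- \/E: the premise has 6 binary \/, each eliminated once: 6 nodes.
- ->E: one per case (Ai with Ai -> Bi gives Bi): 7 nodes.
- \/I: in case i < n, Bi needs 1 step to form Bi \/ (B(i+1) \/ ...) and then i-1 steps to prepend B(i-1), ..., B1, i.e. i steps; in case i = n, B7 needs 6 prepend steps.
  \/I total = (1 + 2 + ... + 6) + 6 = 21 + 6 = 27 nodes.
Total = 6 + 7 + 27 = 40

40


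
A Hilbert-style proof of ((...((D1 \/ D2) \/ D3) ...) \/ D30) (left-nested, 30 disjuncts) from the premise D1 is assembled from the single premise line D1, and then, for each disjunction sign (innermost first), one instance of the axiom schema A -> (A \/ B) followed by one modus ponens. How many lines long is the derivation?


Building the left-nested 30-ary disjunction from D1:
- 1 premise line (D1)
- 30 disjuncts means 29 disjunction signs; each needs 1 axiom instance + 1 MP = 2 lines: 2 * 29 = 58
Total = 1 + 58 = 59 lines.

59


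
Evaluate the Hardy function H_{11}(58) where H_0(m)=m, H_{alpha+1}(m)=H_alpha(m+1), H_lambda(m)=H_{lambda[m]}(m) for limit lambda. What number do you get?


H_11(58):
For finite ordinals k, H_k(n) = n + k (each successor step adds 1).
H_11(58) = 58 + 11 = 69

69


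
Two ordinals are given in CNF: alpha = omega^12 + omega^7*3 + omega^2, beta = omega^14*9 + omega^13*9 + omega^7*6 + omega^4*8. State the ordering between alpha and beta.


Compare term by term from highest exponent:
alpha = omega^12 + omega^7*3 + omega^2
beta = omega^14*9 + omega^13*9 + omega^7*6 + omega^4*8
Term 1: alpha has omega^12*1, beta has omega^14*9
Term 2: alpha has omega^7*3, beta has omega^13*9
Term 3: alpha has omega^2*1, beta has omega^7*6
Term 4: alpha has omega^0*0, beta has omega^4*8
Result: alpha < beta

alpha < beta


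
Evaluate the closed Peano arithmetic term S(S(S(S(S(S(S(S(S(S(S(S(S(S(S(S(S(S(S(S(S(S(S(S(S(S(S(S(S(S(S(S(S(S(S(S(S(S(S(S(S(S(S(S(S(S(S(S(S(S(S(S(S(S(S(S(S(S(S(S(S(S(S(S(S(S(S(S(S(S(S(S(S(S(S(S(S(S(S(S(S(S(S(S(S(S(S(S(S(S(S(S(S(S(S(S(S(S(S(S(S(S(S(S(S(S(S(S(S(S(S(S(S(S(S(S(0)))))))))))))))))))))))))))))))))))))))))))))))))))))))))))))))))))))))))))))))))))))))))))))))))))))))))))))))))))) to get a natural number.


Counting successors applied to 0:
116 applications of S to 0 = 116

116


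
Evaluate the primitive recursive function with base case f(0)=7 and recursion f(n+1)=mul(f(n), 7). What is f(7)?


f(0) = 7
f(1) = mul(f(0), 7) = mul(7, 7) = 49
f(2) = mul(f(1), 7) = mul(49, 7) = 343
f(3) = mul(f(2), 7) = mul(343, 7) = 2401
f(4) = mul(f(3), 7) = mul(2401, 7) = 16807
f(5) = mul(f(4), 7) = mul(16807, 7) = 117649
f(6) = mul(f(5), 7) = mul(117649, 7) = 823543
f(7) = mul(f(6), 7) = mul(823543, 7) = 5764801


5764801


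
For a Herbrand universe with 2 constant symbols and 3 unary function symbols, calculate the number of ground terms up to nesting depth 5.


Herbrand terms by depth:
Depth 0: 2 constants
Depth 1: 6 new terms (running total: 8)
Depth 2: 18 new terms (running total: 26)
Depth 3: 54 new terms (running total: 80)
Depth 4: 162 new terms (running total: 242)
Depth 5: 486 new terms (running total: 728)
Total distinct ground terms = 728

728


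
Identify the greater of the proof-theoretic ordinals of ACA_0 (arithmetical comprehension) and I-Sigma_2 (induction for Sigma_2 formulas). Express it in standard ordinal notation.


Proof-theoretic ordinal of ACA_0 (arithmetical comprehension): epsilon_0
Proof-theoretic ordinal of I-Sigma_2 (induction for Sigma_2 formulas): omega^(omega^omega)
Comparing: omega^(omega^omega) < epsilon_0.
The larger ordinal is epsilon_0 (from ACA_0 (arithmetical comprehension)).

epsilon_0


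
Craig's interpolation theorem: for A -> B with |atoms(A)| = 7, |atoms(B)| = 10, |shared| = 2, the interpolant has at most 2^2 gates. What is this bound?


Shared atoms = 2
Craig interpolant size bound = 2^2
= 4

4


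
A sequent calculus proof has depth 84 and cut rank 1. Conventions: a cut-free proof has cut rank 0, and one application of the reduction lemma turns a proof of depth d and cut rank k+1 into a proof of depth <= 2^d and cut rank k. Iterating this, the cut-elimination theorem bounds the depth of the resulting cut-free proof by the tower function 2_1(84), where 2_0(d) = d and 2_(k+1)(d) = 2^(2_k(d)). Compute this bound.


Each rank reduction sends depth d to at most 2^d; cut rank r needs r reductions.
2_0(84) = 84
2_1(84) = 2^84 = 19342813113834066795298816
Cut-free depth bound = 19342813113834066795298816

19342813113834066795298816


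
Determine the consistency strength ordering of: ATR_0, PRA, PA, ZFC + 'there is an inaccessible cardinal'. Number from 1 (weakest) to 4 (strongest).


Ordering by consistency strength:
1. PRA
2. PA
3. ATR_0
4. ZFC + 'there is an inaccessible cardinal'


ATR_0=3, PRA=1, PA=2, ZFC + 'there is an inaccessible cardinal'=4


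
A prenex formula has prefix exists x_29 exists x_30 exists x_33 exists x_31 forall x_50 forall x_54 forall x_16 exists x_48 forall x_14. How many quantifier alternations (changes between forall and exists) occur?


Walk the prefix and count type changes:
  position 1: exists -> exists
  position 2: exists -> exists
  position 3: exists -> exists
  position 4: exists -> forall <-- alternation
  position 5: forall -> forall
  position 6: forall -> forall
  position 7: forall -> exists <-- alternation
  position 8: exists -> forall <-- alternation
Total alternations = 3

3


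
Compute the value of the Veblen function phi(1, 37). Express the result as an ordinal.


phi(1, 37):
phi(1, beta) = epsilon_beta (the beta-th epsilon number).
phi(1, 37) = epsilon_37

epsilon_37


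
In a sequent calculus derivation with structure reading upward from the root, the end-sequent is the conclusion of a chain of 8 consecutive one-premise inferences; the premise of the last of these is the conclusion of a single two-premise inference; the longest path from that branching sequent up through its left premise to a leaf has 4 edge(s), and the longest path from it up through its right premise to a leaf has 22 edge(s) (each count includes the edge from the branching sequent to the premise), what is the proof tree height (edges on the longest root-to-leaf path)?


Longest path through the left premise: 4 edges (measured from the branching sequent)
Longest path through the right premise: 22 edges
Height of the subtree rooted at the branching sequent: max(4, 22) = 22
The branching sequent sits 8 edges above the root (the chain of one-premise inferences), so height = 22 + 8 = 30

30


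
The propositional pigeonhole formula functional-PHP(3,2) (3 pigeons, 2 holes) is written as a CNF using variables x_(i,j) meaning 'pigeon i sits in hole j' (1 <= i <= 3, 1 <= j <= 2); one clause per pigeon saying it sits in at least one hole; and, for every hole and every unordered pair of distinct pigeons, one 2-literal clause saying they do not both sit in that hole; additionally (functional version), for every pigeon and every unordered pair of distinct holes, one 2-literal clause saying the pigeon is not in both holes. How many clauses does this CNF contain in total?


functional-PHP(3,2): 3 pigeons, 2 holes, 3*2 = 6 variables.
- pigeon clauses: one per pigeon -> 3 clauses
- hole clauses: 2 holes * C(3,2) = 2 * 3 -> 6 clauses
- functional clauses: 3 pigeons * C(2,2) = 3 * 1 -> 3 clauses
Total clauses = 3 + 6 + 3 = 12

12


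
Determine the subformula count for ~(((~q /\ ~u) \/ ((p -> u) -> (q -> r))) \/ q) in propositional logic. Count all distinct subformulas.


Formula: ~(((~q /\ ~u) \/ ((p -> u) -> (q -> r))) \/ q)
Subformulas found:
  1. q
  2. u
  3. r
  4. p
  5. ~q
  6. ~u
  7. (p -> u)
  8. (q -> r)
  9. (~q /\ ~u)
  10. ((p -> u) -> (q -> r))
  11. ((~q /\ ~u) \/ ((p -> u) -> (q -> r)))
  12. (((~q /\ ~u) \/ ((p -> u) -> (q -> r))) \/ q)
  13. ~(((~q /\ ~u) \/ ((p -> u) -> (q -> r))) \/ q)
Total distinct subformulas = 13

13


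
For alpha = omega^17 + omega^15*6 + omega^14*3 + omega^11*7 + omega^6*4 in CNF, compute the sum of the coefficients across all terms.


CNF: omega^17 + omega^15*6 + omega^14*3 + omega^11*7 + omega^6*4
Coefficients: 1 + 6 + 3 + 7 + 4 = 21

21


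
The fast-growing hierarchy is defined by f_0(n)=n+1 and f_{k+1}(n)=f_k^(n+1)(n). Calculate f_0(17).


f_0(17) = 17 + 1 = 18

18


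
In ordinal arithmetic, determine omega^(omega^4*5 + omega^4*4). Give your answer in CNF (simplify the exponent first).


omega^(omega^4*5 + omega^4*4):
Both terms of the exponent have the same exponent 4, so they merge: omega^4*5 + omega^4*4 = omega^4*(5+4) = omega^4*9.
omega raised to a CNF ordinal is a single CNF term: Result = omega^(omega^4*9)

omega^(omega^4*9)


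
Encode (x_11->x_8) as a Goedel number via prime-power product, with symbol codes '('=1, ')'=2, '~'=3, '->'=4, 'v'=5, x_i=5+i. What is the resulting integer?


Formula: (x_11->x_8)
Symbol codes: [1, 16, 4, 13, 2]
Primes: [2, 3, 5, 7, 11]
p_1^1 = 2^1 = 2
p_2^16 = 3^16 = 43046721
p_3^4 = 5^4 = 625
p_4^13 = 7^13 = 96889010407
p_5^2 = 11^2 = 121
Product = 630826572592129098858750

630826572592129098858750


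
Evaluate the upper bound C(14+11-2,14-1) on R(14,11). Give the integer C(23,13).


R(14,11) <= C(14+11-2, 14-1) = C(23, 13)
C(23, 13) = 23! / (13! * 10!)
= 1144066

1144066


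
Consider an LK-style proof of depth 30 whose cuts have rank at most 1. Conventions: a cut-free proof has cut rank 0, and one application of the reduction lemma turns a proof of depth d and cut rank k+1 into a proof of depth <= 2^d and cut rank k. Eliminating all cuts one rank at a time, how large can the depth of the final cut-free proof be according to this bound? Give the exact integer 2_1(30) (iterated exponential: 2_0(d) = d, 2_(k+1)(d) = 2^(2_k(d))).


Each rank reduction sends depth d to at most 2^d; cut rank r needs r reductions.
2_0(30) = 30
2_1(30) = 2^30 = 1073741824
Cut-free depth bound = 1073741824

1073741824


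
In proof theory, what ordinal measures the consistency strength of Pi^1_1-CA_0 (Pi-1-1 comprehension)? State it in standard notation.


The proof-theoretic ordinal of Pi^1_1-CA_0 (Pi-1-1 comprehension) is a standard result in ordinal analysis.
This ordinal is the supremum of order types of primitive recursive well-orderings
that the theory can prove to be well-ordered.
For Pi^1_1-CA_0 (Pi-1-1 comprehension), the proof-theoretic ordinal is psi_0(Omega_omega).

psi_0(Omega_omega)


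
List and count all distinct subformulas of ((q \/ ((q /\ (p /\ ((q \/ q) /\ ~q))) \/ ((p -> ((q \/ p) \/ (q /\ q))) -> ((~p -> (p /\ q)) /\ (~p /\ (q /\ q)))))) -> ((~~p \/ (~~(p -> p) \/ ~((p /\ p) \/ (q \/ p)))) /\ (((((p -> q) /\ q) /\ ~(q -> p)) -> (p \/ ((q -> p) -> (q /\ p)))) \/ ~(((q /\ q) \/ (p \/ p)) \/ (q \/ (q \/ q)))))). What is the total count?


Formula: ((q \/ ((q /\ (p /\ ((q \/ q) /\ ~q))) \/ ((p -> ((q \/ p) \/ (q /\ q))) -> ((~p -> (p /\ q)) /\ (~p /\ (q /\ q)))))) -> ((~~p \/ (~~(p -> p) \/ ~((p /\ p) \/ (q \/ p)))) /\ (((((p -> q) /\ q) /\ ~(q -> p)) -> (p \/ ((q -> p) -> (q /\ p)))) \/ ~(((q /\ q) \/ (p \/ p)) \/ (q \/ (q \/ q))))))
Subformulas found:
  1. p
  2. q
  3. ~p
  4. ~q
  5. ~~p
  6. (q /\ p)
  7. (q \/ p)
  8. (p /\ q)
  9. (q /\ q)
  10. (q -> p)
  11. (p -> p)
  12. (p -> q)
  13. (p \/ p)
  14. (p /\ p)
  15. (q \/ q)
  16. ~(q -> p)
  17. ~(p -> p)
  18. ~~(p -> p)
  19. (q \/ (q \/ q))
  20. ((p -> q) /\ q)
  21. (~p -> (p /\ q))
  22. ((q \/ q) /\ ~q)
  23. (~p /\ (q /\ q))
  24. ((q /\ q) \/ (p \/ p))
  25. ((p /\ p) \/ (q \/ p))
  26. ((q \/ p) \/ (q /\ q))
  27. ((q -> p) -> (q /\ p))
  28. (p /\ ((q \/ q) /\ ~q))
  29. ~((p /\ p) \/ (q \/ p))
  30. (p -> ((q \/ p) \/ (q /\ q)))
  31. (p \/ ((q -> p) -> (q /\ p)))
  32. (q /\ (p /\ ((q \/ q) /\ ~q)))
  33. (((p -> q) /\ q) /\ ~(q -> p))
  34. ((~p -> (p /\ q)) /\ (~p /\ (q /\ q)))
  35. (~~(p -> p) \/ ~((p /\ p) \/ (q \/ p)))
  36. (((q /\ q) \/ (p \/ p)) \/ (q \/ (q \/ q)))
  37. ~(((q /\ q) \/ (p \/ p)) \/ (q \/ (q \/ q)))
  38. (~~p \/ (~~(p -> p) \/ ~((p /\ p) \/ (q \/ p))))
  39. ((((p -> q) /\ q) /\ ~(q -> p)) -> (p \/ ((q -> p) -> (q /\ p))))
  40. ((p -> ((q \/ p) \/ (q /\ q))) -> ((~p -> (p /\ q)) /\ (~p /\ (q /\ q))))
  41. ((q /\ (p /\ ((q \/ q) /\ ~q))) \/ ((p -> ((q \/ p) \/ (q /\ q))) -> ((~p -> (p /\ q)) /\ (~p /\ (q /\ q)))))
  42. (((((p -> q) /\ q) /\ ~(q -> p)) -> (p \/ ((q -> p) -> (q /\ p)))) \/ ~(((q /\ q) \/ (p \/ p)) \/ (q \/ (q \/ q))))
  43. (q \/ ((q /\ (p /\ ((q \/ q) /\ ~q))) \/ ((p -> ((q \/ p) \/ (q /\ q))) -> ((~p -> (p /\ q)) /\ (~p /\ (q /\ q))))))
  44. ((~~p \/ (~~(p -> p) \/ ~((p /\ p) \/ (q \/ p)))) /\ (((((p -> q) /\ q) /\ ~(q -> p)) -> (p \/ ((q -> p) -> (q /\ p)))) \/ ~(((q /\ q) \/ (p \/ p)) \/ (q \/ (q \/ q)))))
  45. ((q \/ ((q /\ (p /\ ((q \/ q) /\ ~q))) \/ ((p -> ((q \/ p) \/ (q /\ q))) -> ((~p -> (p /\ q)) /\ (~p /\ (q /\ q)))))) -> ((~~p \/ (~~(p -> p) \/ ~((p /\ p) \/ (q \/ p)))) /\ (((((p -> q) /\ q) /\ ~(q -> p)) -> (p \/ ((q -> p) -> (q /\ p)))) \/ ~(((q /\ q) \/ (p \/ p)) \/ (q \/ (q \/ q))))))
Total distinct subformulas = 45

45


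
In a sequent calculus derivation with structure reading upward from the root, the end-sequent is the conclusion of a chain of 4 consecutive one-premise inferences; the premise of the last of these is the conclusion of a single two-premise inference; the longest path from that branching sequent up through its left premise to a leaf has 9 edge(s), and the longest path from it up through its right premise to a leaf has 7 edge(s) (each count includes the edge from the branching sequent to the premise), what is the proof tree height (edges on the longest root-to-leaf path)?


Longest path through the left premise: 9 edges (measured from the branching sequent)
Longest path through the right premise: 7 edges
Height of the subtree rooted at the branching sequent: max(9, 7) = 9
The branching sequent sits 4 edges above the root (the chain of one-premise inferences), so height = 9 + 4 = 13

13


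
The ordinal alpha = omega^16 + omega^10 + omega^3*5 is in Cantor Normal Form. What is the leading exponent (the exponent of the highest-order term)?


CNF: omega^16 + omega^10 + omega^3*5
The leading term is omega^16, which has exponent 16.

16


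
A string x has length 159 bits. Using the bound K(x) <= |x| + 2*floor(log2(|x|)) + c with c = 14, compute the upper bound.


floor(log2(159)) = 7
2 * 7 = 14
K(x) <= 159 + 14 + 14 = 187

187


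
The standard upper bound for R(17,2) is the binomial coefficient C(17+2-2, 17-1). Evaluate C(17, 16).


R(17,2) <= C(17+2-2, 17-1) = C(17, 16)
C(17, 16) = 17! / (16! * 1!)
= 17

17


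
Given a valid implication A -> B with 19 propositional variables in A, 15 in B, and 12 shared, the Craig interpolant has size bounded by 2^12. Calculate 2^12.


Shared atoms = 12
Craig interpolant size bound = 2^12
= 4096

4096


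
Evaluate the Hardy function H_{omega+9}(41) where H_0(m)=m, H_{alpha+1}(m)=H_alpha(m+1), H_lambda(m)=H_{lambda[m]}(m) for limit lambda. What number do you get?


H_{omega+9}(41):
Unwind the 9 successor steps: H_{omega+9}(41) = H_omega(41+9) = H_omega(50).
H_omega(m) = H_m(m) = m + m = 2m.
Result = 2 * 50 = 100

100


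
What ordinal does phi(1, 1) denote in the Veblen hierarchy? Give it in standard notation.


phi(1, 1):
phi(1, beta) = epsilon_beta (the beta-th epsilon number).
phi(1, 1) = epsilon_1

epsilon_1


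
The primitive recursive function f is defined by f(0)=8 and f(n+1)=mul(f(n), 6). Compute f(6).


f(0) = 8
f(1) = mul(f(0), 6) = mul(8, 6) = 48
f(2) = mul(f(1), 6) = mul(48, 6) = 288
f(3) = mul(f(2), 6) = mul(288, 6) = 1728
f(4) = mul(f(3), 6) = mul(1728, 6) = 10368
f(5) = mul(f(4), 6) = mul(10368, 6) = 62208
f(6) = mul(f(5), 6) = mul(62208, 6) = 373248


373248


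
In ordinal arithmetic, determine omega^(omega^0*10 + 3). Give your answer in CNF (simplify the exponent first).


omega^(omega^0*10 + 3):
omega^0 = 1, so the exponent is 10 + 3 = 13 (finite ordinal addition).
Result = omega^13, already a single CNF term.

omega^13


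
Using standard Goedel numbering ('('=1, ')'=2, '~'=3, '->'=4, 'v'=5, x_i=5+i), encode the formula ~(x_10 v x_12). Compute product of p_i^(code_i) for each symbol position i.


Formula: ~(x_10 v x_12)
Symbol codes: [3, 1, 15, 5, 17, 2]
Primes: [2, 3, 5, 7, 11, 13]
p_1^3 = 2^3 = 8
p_2^1 = 3^1 = 3
p_3^15 = 5^15 = 30517578125
p_4^5 = 7^5 = 16807
p_5^17 = 11^17 = 505447028499293771
p_6^2 = 13^2 = 169
Product = 1051511094103937650747773193359375000

1051511094103937650747773193359375000


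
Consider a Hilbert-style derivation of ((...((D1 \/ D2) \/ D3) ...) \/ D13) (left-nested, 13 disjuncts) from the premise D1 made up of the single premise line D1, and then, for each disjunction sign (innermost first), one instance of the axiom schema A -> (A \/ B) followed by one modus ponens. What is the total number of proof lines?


Building the left-nested 13-ary disjunction from D1:
- 1 premise line (D1)
- 13 disjuncts means 12 disjunction signs; each needs 1 axiom instance + 1 MP = 2 lines: 2 * 12 = 24
Total = 1 + 24 = 25 lines.

25


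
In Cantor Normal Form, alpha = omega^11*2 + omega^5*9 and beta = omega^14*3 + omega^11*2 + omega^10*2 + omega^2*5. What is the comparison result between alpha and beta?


Compare term by term from highest exponent:
alpha = omega^11*2 + omega^5*9
beta = omega^14*3 + omega^11*2 + omega^10*2 + omega^2*5
Term 1: alpha has omega^11*2, beta has omega^14*3
Term 2: alpha has omega^5*9, beta has omega^11*2
Term 3: alpha has omega^0*0, beta has omega^10*2
Term 4: alpha has omega^0*0, beta has omega^2*5
Result: alpha < beta

alpha < beta


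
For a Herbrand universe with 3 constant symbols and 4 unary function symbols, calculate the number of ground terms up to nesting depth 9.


Herbrand terms by depth:
Depth 0: 3 constants
Depth 1: 12 new terms (running total: 15)
Depth 2: 48 new terms (running total: 63)
Depth 3: 192 new terms (running total: 255)
Depth 4: 768 new terms (running total: 1023)
Depth 5: 3072 new terms (running total: 4095)
Depth 6: 12288 new terms (running total: 16383)
Depth 7: 49152 new terms (running total: 65535)
Depth 8: 196608 new terms (running total: 262143)
Depth 9: 786432 new terms (running total: 1048575)
Total distinct ground terms = 1048575

1048575


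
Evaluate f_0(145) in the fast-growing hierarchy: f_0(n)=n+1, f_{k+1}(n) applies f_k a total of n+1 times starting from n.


f_0(145) = 145 + 1 = 146

146


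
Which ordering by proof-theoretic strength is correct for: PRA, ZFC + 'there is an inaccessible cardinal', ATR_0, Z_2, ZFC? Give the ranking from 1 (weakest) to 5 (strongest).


Ordering by consistency strength:
1. PRA
2. ATR_0
3. Z_2
4. ZFC
5. ZFC + 'there is an inaccessible cardinal'


PRA=1, ZFC + 'there is an inaccessible cardinal'=5, ATR_0=2, Z_2=3, ZFC=4


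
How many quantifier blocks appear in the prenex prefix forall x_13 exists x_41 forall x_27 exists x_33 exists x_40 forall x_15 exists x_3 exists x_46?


Alternations = 5.
Blocks = alternations + 1 = 6

6


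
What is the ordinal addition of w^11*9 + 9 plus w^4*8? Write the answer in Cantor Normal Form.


Ordinal addition (w^11*9 + 9) + w^4*8:
alpha's leading term has exponent 11 > beta's exponent 4, so it survives.
alpha's tail term has exponent 0 < beta's exponent 4, so it is absorbed by beta.
In ordinal addition, any term followed by a strictly larger-exponent term is absorbed.
Result = w^11*9 + w^4*8

w^11*9 + w^4*8


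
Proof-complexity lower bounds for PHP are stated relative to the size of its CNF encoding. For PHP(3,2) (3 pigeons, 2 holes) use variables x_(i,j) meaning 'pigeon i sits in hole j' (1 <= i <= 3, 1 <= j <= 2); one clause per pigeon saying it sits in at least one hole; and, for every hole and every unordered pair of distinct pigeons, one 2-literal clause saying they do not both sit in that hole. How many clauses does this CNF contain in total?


PHP(3,2): 3 pigeons, 2 holes, 3*2 = 6 variables.
- pigeon clauses: one per pigeon -> 3 clauses
- hole clauses: 2 holes * C(3,2) = 2 * 3 -> 6 clauses
Total clauses = 3 + 6 = 9

9


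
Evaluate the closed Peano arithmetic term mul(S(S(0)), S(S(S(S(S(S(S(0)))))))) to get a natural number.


mul(S^2(0), S^7(0)):
S^2(0) = 2
S^7(0) = 7
2 * 7 = 14

14


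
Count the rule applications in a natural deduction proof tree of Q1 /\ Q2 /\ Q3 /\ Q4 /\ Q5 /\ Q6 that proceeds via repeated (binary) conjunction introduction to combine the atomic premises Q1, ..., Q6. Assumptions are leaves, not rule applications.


The target conjunction has 6 conjuncts, i.e. 5 binary /\ connectives.
Each conjunction-intro joins two pieces, so 6 atoms require 6-1 = 5 applications.
Total inference nodes = 5

5


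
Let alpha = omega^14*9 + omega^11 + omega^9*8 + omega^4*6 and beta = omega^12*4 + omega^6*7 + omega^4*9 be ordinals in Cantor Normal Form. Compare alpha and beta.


Compare term by term from highest exponent:
alpha = omega^14*9 + omega^11 + omega^9*8 + omega^4*6
beta = omega^12*4 + omega^6*7 + omega^4*9
Term 1: alpha has omega^14*9, beta has omega^12*4
Term 2: alpha has omega^11*1, beta has omega^6*7
Term 3: alpha has omega^9*8, beta has omega^4*9
Term 4: alpha has omega^4*6, beta has omega^0*0
Result: alpha > beta

alpha > beta


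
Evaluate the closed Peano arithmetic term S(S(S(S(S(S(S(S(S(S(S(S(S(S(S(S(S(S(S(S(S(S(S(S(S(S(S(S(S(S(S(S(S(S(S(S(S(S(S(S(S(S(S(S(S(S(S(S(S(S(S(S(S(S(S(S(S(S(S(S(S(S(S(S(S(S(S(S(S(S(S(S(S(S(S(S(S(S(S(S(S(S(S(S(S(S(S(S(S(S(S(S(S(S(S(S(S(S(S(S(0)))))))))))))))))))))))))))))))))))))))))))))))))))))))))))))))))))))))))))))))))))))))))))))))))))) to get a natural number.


Counting successors applied to 0:
100 applications of S to 0 = 100

100


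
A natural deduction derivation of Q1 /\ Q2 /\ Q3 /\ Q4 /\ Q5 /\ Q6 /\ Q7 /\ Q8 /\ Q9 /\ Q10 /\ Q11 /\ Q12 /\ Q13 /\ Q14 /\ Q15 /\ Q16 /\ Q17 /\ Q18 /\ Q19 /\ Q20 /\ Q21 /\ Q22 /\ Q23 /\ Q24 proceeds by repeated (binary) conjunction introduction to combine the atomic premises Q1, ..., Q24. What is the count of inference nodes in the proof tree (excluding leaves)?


The target conjunction has 24 conjuncts, i.e. 23 binary /\ connectives.
Each conjunction-intro joins two pieces, so 24 atoms require 24-1 = 23 applications.
Total inference nodes = 23

23


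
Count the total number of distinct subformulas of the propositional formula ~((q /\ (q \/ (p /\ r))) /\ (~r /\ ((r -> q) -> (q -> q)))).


Formula: ~((q /\ (q \/ (p /\ r))) /\ (~r /\ ((r -> q) -> (q -> q))))
Subformulas found:
  1. q
  2. r
  3. p
  4. ~r
  5. (p /\ r)
  6. (r -> q)
  7. (q -> q)
  8. (q \/ (p /\ r))
  9. (q /\ (q \/ (p /\ r)))
  10. ((r -> q) -> (q -> q))
  11. (~r /\ ((r -> q) -> (q -> q)))
  12. ((q /\ (q \/ (p /\ r))) /\ (~r /\ ((r -> q) -> (q -> q))))
  13. ~((q /\ (q \/ (p /\ r))) /\ (~r /\ ((r -> q) -> (q -> q))))
Total distinct subformulas = 13

13


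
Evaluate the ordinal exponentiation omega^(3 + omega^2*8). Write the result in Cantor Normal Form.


omega^(3 + omega^2*8):
In ordinal addition a term is absorbed by a following term of strictly larger exponent: 0 < 2, so 3 + omega^2*8 = omega^2*8.
omega raised to a CNF ordinal is a single CNF term: Result = omega^(omega^2*8)

omega^(omega^2*8)


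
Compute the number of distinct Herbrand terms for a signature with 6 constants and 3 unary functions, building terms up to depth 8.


Herbrand terms by depth:
Depth 0: 6 constants
Depth 1: 18 new terms (running total: 24)
Depth 2: 54 new terms (running total: 78)
Depth 3: 162 new terms (running total: 240)
Depth 4: 486 new terms (running total: 726)
Depth 5: 1458 new terms (running total: 2184)
Depth 6: 4374 new terms (running total: 6558)
Depth 7: 13122 new terms (running total: 19680)
Depth 8: 39366 new terms (running total: 59046)
Total distinct ground terms = 59046

59046


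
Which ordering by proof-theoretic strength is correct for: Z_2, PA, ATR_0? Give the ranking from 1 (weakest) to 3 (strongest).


Ordering by consistency strength:
1. PA
2. ATR_0
3. Z_2


Z_2=3, PA=1, ATR_0=2


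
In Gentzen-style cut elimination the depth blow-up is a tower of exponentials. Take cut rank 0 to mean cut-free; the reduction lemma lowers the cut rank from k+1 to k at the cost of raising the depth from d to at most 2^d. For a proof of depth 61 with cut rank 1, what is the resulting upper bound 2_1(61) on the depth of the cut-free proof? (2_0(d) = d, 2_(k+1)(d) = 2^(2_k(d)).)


Each rank reduction sends depth d to at most 2^d; cut rank r needs r reductions.
2_0(61) = 61
2_1(61) = 2^61 = 2305843009213693952
Cut-free depth bound = 2305843009213693952

2305843009213693952


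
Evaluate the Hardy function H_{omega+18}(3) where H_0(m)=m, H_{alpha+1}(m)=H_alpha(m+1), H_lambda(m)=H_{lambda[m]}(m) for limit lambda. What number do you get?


H_{omega+18}(3):
Unwind the 18 successor steps: H_{omega+18}(3) = H_omega(3+18) = H_omega(21).
H_omega(m) = H_m(m) = m + m = 2m.
Result = 2 * 21 = 42

42


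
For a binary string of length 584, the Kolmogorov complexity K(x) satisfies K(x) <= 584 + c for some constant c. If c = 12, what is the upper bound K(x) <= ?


K(x) <= |x| + c = 584 + 12 = 596

596


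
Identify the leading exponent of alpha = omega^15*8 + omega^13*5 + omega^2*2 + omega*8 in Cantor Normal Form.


CNF: omega^15*8 + omega^13*5 + omega^2*2 + omega*8
The leading term is omega^15*8, which has exponent 15.

15


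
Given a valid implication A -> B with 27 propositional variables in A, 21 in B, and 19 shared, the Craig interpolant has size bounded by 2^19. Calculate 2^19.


Shared atoms = 19
Craig interpolant size bound = 2^19
= 524288

524288


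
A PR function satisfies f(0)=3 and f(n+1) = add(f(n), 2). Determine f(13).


f(0) = 3
f(1) = add(f(0), 2) = add(3, 2) = 5
f(2) = add(f(1), 2) = add(5, 2) = 7
f(3) = add(f(2), 2) = add(7, 2) = 9
f(4) = add(f(3), 2) = add(9, 2) = 11
f(5) = add(f(4), 2) = add(11, 2) = 13
f(6) = add(f(5), 2) = add(13, 2) = 15
f(7) = add(f(6), 2) = add(15, 2) = 17
f(8) = add(f(7), 2) = add(17, 2) = 19
f(9) = add(f(8), 2) = add(19, 2) = 21
f(10) = add(f(9), 2) = add(21, 2) = 23
f(11) = add(f(10), 2) = add(23, 2) = 25
f(12) = add(f(11), 2) = add(25, 2) = 27
f(13) = add(f(12), 2) = add(27, 2) = 29


29


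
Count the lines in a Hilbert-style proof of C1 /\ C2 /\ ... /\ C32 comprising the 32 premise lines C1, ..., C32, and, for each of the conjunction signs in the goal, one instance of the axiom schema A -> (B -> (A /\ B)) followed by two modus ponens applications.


Conjoining 32 premises:
- 32 premise lines
- the goal has 31 conjunction signs; each costs 1 axiom instance + 2 MP = 3 lines: 3 * 31 = 93
Total = 32 + 93 = 125 lines.

125


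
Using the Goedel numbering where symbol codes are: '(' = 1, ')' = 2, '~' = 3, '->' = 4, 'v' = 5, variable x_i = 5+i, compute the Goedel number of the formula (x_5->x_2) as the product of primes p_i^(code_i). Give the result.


Formula: (x_5->x_2)
Symbol codes: [1, 10, 4, 7, 2]
Primes: [2, 3, 5, 7, 11]
p_1^1 = 2^1 = 2
p_2^10 = 3^10 = 59049
p_3^4 = 5^4 = 625
p_4^7 = 7^7 = 823543
p_5^2 = 11^2 = 121
Product = 7355195329308750

7355195329308750


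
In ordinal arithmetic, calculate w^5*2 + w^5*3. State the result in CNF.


Ordinal addition w^5*2 + w^5*3:
Both terms have the same exponent 5.
w^e*c + w^e*d = w^e*(c+d).
Result = w^5*(2+3) = w^5*5

w^5*5


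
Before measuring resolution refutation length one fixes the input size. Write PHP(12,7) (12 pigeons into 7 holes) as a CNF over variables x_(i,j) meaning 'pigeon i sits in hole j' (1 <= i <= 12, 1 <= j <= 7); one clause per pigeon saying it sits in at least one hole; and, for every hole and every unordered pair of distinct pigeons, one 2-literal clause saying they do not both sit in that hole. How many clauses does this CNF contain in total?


PHP(12,7): 12 pigeons, 7 holes, 12*7 = 84 variables.
- pigeon clauses: one per pigeon -> 12 clauses
- hole clauses: 7 holes * C(12,2) = 7 * 66 -> 462 clauses
Total clauses = 12 + 462 = 474

474


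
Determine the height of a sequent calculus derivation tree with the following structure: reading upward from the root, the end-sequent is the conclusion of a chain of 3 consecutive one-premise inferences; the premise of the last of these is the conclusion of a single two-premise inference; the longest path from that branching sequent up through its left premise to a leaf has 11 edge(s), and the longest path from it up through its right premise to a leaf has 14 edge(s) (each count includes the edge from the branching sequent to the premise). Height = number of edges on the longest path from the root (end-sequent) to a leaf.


Longest path through the left premise: 11 edges (measured from the branching sequent)
Longest path through the right premise: 14 edges
Height of the subtree rooted at the branching sequent: max(11, 14) = 14
The branching sequent sits 3 edges above the root (the chain of one-premise inferences), so height = 14 + 3 = 17

17


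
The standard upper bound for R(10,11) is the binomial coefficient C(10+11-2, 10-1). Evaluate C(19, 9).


R(10,11) <= C(10+11-2, 10-1) = C(19, 9)
C(19, 9) = 19! / (9! * 10!)
= 92378

92378


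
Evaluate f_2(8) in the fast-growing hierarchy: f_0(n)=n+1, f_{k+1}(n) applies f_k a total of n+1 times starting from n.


f_2(8) = f_1^9(8)
f_1(m) = 2m + 1.
Iterating: f_1^k(n) = 2^k*(n+1) - 1.
f_2(8) = 2^9*(8+1) - 1 = 512*9 - 1 = 4607

4607


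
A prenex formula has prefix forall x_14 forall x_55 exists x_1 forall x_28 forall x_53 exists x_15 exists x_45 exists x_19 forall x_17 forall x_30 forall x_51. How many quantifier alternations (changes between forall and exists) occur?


Walk the prefix and count type changes:
  position 1: forall -> forall
  position 2: forall -> exists <-- alternation
  position 3: exists -> forall <-- alternation
  position 4: forall -> forall
  position 5: forall -> exists <-- alternation
  position 6: exists -> exists
  position 7: exists -> exists
  position 8: exists -> forall <-- alternation
  position 9: forall -> forall
  position 10: forall -> forall
Total alternations = 4

4


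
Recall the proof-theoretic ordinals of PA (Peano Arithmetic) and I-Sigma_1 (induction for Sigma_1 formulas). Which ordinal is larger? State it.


Proof-theoretic ordinal of PA (Peano Arithmetic): epsilon_0
Proof-theoretic ordinal of I-Sigma_1 (induction for Sigma_1 formulas): omega^omega
Comparing: omega^omega < epsilon_0.
The larger ordinal is epsilon_0 (from PA (Peano Arithmetic)).

epsilon_0


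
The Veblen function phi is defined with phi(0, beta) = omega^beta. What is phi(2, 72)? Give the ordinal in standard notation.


phi(2, 72):
phi(2, beta) = zeta_beta (the beta-th zeta number, fixed point of epsilon).
phi(2, 72) = zeta_72

zeta_72
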